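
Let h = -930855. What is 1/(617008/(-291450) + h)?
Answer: -145725/135649153379 ≈ -1.0743e-6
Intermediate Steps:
1/(617008/(-291450) + h) = 1/(617008/(-291450) - 930855) = 1/(617008*(-1/291450) - 930855) = 1/(-308504/145725 - 930855) = 1/(-135649153379/145725) = -145725/135649153379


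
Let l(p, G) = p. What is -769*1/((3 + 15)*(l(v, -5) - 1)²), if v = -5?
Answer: -769/648 ≈ -1.1867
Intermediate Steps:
-769*1/((3 + 15)*(l(v, -5) - 1)²) = -769*1/((-5 - 1)²*(3 + 15)) = -769/(18*(-6)²) = -769/(18*36) = -769/648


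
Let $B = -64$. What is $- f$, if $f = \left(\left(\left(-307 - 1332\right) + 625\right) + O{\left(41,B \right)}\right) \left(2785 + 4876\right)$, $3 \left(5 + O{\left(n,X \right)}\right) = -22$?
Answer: $\frac{23588219}{3} \approx 7.8627 \cdot 10^{6}$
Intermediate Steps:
$O{\left(n,X \right)} = - \frac{37}{3}$ ($O{\left(n,X \right)} = -5 + \frac{1}{3} \left(-22\right) = -5 - \frac{22}{3} = - \frac{37}{3}$)
$f = - \frac{23588219}{3}$ ($f = \left(\left(\left(-307 - 1332\right) + 625\right) - \frac{37}{3}\right) \left(2785 + 4876\right) = \left(\left(-1639 + 625\right) - \frac{37}{3}\right) 7661 = \left(-1014 - \frac{37}{3}\right) 7661 = \left(- \frac{3079}{3}\right) 7661 = - \frac{23588219}{3} \approx -7.8627 \cdot 10^{6}$)
$- f = \left(-1\right) \left(- \frac{23588219}{3}\right) = \frac{23588219}{3}$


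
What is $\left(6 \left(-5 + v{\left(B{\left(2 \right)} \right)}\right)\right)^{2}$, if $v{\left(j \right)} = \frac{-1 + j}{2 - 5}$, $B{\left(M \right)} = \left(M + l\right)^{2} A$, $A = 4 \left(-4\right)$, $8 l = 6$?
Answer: $45796$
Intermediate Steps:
$l = \frac{3}{4}$ ($l = \frac{1}{8} \cdot 6 = \frac{3}{4} \approx 0.75$)
$A = -16$
$B{\left(M \right)} = - 16 \left(\frac{3}{4} + M\right)^{2}$ ($B{\left(M \right)} = \left(M + \frac{3}{4}\right)^{2} \left(-16\right) = \left(\frac{3}{4} + M\right)^{2} \left(-16\right) = - 16 \left(\frac{3}{4} + M\right)^{2}$)
$v{\left(j \right)} = \frac{1}{3} - \frac{j}{3}$ ($v{\left(j \right)} = \frac{-1 + j}{-3} = \left(-1 + j\right) \left(- \frac{1}{3}\right) = \frac{1}{3} - \frac{j}{3}$)
$\left(6 \left(-5 + v{\left(B{\left(2 \right)} \right)}\right)\right)^{2} = \left(6 \left(-5 - \left(- \frac{1}{3} + \frac{\left(-1\right) \left(3 + 4 \cdot 2\right)^{2}}{3}\right)\right)\right)^{2} = \left(6 \left(-5 - \left(- \frac{1}{3} + \frac{\left(-1\right) \left(3 + 8\right)^{2}}{3}\right)\right)\right)^{2} = \left(6 \left(-5 - \left(- \frac{1}{3} + \frac{\left(-1\right) 11^{2}}{3}\right)\right)\right)^{2} = \left(6 \left(-5 - \left(- \frac{1}{3} + \frac{\left(-1\right) 121}{3}\right)\right)\right)^{2} = \left(6 \left(-5 + \left(\frac{1}{3} - - \frac{121}{3}\right)\right)\right)^{2} = \left(6 \left(-5 + \left(\frac{1}{3} + \frac{121}{3}\right)\right)\right)^{2} = \left(6 \left(-5 + \frac{122}{3}\right)\right)^{2} = \left(6 \cdot \frac{107}{3}\right)^{2} = 214^{2} = 45796$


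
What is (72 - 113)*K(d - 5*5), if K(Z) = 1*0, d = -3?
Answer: 0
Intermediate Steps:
K(Z) = 0
(72 - 113)*K(d - 5*5) = (72 - 113)*0 = -41*0 = 0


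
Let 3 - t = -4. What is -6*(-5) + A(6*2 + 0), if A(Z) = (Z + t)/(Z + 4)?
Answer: 499/16 ≈ 31.188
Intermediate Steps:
t = 7 (t = 3 - 1*(-4) = 3 + 4 = 7)
A(Z) = (7 + Z)/(4 + Z) (A(Z) = (Z + 7)/(Z + 4) = (7 + Z)/(4 + Z))
-6*(-5) + A(6*2 + 0) = -6*(-5) + (7 + (6*2 + 0))/(4 + (6*2 + 0)) = 30 + (7 + (12 + 0))/(4 + (12 + 0)) = 30 + (7 + 12)/(4 + 12) = 30 + 19/16 = 499/16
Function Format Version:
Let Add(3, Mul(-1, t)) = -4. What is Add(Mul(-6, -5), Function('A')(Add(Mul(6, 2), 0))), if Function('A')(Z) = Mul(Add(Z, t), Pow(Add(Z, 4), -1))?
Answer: Rational(499, 16) ≈ 31.188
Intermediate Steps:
t = 7 (t = Add(3, Mul(-1, -4)) = Add(3, 4) = 7)
Function('A')(Z) = Mul(Pow(Add(4, Z), -1), Add(7, Z)) (Function('A')(Z) = Mul(Add(Z, 7), Pow(Add(Z, 4), -1)) = Mul(Add(7, Z), Pow(Add(4, Z), -1)) = Mul(Pow(Add(4, Z), -1), Add(7, Z)))
Add(Mul(-6, -5), Function('A')(Add(Mul(6, 2), 0))) = Add(Mul(-6, -5), Mul(Pow(Add(4, Add(Mul(6, 2), 0)), -1), Add(7, Add(Mul(6, 2), 0)))) = Add(30, Mul(Pow(Add(4, Add(12, 0)), -1), Add(7, Add(12, 0)))) = Add(30, Mul(Pow(Add(4, 12), -1), Add(7, 12))) = Add(30, Mul(Pow(16, -1), 19)) = Add(30, Mul(Rational(1, 16), 19)) = Add(30, Rational(19, 16)) = Rational(499, 16)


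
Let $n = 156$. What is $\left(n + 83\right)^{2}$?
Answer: $57121$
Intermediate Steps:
$\left(n + 83\right)^{2} = \left(156 + 83\right)^{2} = 239^{2} = 57121$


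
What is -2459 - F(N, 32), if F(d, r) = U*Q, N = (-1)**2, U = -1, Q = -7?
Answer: -2466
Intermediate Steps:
N = 1
F(d, r) = 7 (F(d, r) = -1*(-7) = 7)
-2459 - F(N, 32) = -2459 - 1*7 = -2459 - 7 = -2466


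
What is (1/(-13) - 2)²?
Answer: 729/169 ≈ 4.3136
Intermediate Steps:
(1/(-13) - 2)² = (-1/13 - 2)² = (-27/13)² = 729/169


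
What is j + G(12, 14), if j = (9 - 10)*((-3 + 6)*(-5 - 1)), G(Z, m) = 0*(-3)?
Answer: 18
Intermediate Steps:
G(Z, m) = 0
j = 18 (j = -3*(-6) = -1*(-18) = 18)
j + G(12, 14) = 18 + 0 = 18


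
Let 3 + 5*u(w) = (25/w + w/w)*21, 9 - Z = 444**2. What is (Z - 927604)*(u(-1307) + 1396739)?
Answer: -10266221057123546/6535 ≈ -1.5710e+12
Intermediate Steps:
Z = -197127 (Z = 9 - 1*444**2 = 9 - 1*197136 = 9 - 197136 = -197127)
u(w) = 18/5 + 105/w (u(w) = -3/5 + ((25/w + w/w)*21)/5 = -3/5 + ((25/w + 1)*21)/5 = -3/5 + ((1 + 25/w)*21)/5 = -3/5 + (21 + 525/w)/5 = -3/5 + (21/5 + 105/w) = 18/5 + 105/w)
(Z - 927604)*(u(-1307) + 1396739) = (-197127 - 927604)*((18/5 + 105/(-1307)) + 1396739) = -1124731*((18/5 + 105*(-1/1307)) + 1396739) = -1124731*((18/5 - 105/1307) + 1396739) = -1124731*(23001/6535 + 1396739) = -1124731*9127712366/6535 = -10266221057123546/6535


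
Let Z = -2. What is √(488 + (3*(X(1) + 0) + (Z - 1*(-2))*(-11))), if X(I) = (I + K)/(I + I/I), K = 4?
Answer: √1982/2 ≈ 22.260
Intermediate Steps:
X(I) = (4 + I)/(1 + I) (X(I) = (I + 4)/(I + I/I) = (4 + I)/(I + 1) = (4 + I)/(1 + I))
√(488 + (3*(X(1) + 0) + (Z - 1*(-2))*(-11))) = √(488 + (3*((4 + 1)/(1 + 1) + 0) + (-2 - 1*(-2))*(-11))) = √(488 + (3*(5/2 + 0) + (-2 + 2)*(-11))) = √(488 + (3*((½)*5 + 0) + 0*(-11))) = √(488 + (3*(5/2 + 0) + 0)) = √(488 + (3*(5/2) + 0)) = √(488 + (15/2 + 0)) = √(488 + 15/2) = √(991/2) = √1982/2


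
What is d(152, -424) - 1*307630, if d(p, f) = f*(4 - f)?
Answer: -489102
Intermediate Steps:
d(152, -424) - 1*307630 = -424*(4 - 1*(-424)) - 1*307630 = -424*(4 + 424) - 307630 = -424*428 - 307630 = -181472 - 307630 = -489102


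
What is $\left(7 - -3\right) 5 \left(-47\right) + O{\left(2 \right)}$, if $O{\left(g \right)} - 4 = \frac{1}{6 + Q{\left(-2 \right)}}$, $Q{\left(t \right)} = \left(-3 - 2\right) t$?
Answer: $- \frac{37535}{16} \approx -2345.9$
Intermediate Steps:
$Q{\left(t \right)} = - 5 t$
$O{\left(g \right)} = \frac{65}{16}$ ($O{\left(g \right)} = 4 + \frac{1}{6 - -10} = 4 + \frac{1}{6 + 10} = 4 + \frac{1}{16} = \frac{65}{16}$)
$\left(7 - -3\right) 5 \left(-47\right) + O{\left(2 \right)} = \left(7 - -3\right) 5 \left(-47\right) + \frac{65}{16} = \left(7 + 3\right) 5 \left(-47\right) + \frac{65}{16} = 10 \cdot 5 \left(-47\right) + \frac{65}{16} = 50 \left(-47\right) + \frac{65}{16} = -2350 + \frac{65}{16} = - \frac{37535}{16}$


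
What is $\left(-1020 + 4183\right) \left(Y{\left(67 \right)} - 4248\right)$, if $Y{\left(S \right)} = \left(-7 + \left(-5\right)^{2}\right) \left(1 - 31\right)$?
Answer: $-15144444$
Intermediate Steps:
$Y{\left(S \right)} = -540$ ($Y{\left(S \right)} = \left(-7 + 25\right) \left(-30\right) = 18 \left(-30\right) = -540$)
$\left(-1020 + 4183\right) \left(Y{\left(67 \right)} - 4248\right) = \left(-1020 + 4183\right) \left(-540 - 4248\right) = 3163 \left(-4788\right) = -15144444$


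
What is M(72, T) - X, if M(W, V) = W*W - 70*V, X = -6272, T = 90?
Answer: 5156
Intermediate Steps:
M(W, V) = W**2 - 70*V
M(72, T) - X = (72**2 - 70*90) - 1*(-6272) = (5184 - 6300) + 6272 = -1116 + 6272 = 5156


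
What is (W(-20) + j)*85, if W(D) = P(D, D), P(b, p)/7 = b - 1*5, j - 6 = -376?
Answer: -46325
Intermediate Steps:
j = -370 (j = 6 - 376 = -370)
P(b, p) = -35 + 7*b (P(b, p) = 7*(b - 1*5) = 7*(b - 5) = 7*(-5 + b) = -35 + 7*b)
W(D) = -35 + 7*D
(W(-20) + j)*85 = ((-35 + 7*(-20)) - 370)*85 = ((-35 - 140) - 370)*85 = (-175 - 370)*85 = -545*85 = -46325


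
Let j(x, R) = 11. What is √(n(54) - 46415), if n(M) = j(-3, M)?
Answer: 6*I*√1289 ≈ 215.42*I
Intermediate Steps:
n(M) = 11
√(n(54) - 46415) = √(11 - 46415) = √(-46404) = 6*I*√1289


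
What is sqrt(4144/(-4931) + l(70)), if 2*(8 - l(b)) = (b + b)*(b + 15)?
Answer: I*sqrt(144498743926)/4931 ≈ 77.09*I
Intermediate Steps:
l(b) = 8 - b*(15 + b) (l(b) = 8 - (b + b)*(b + 15)/2 = 8 - 2*b*(15 + b)/2 = 8 - b*(15 + b))
sqrt(4144/(-4931) + l(70)) = sqrt(4144/(-4931) + (8 - 1*70**2 - 15*70)) = sqrt(4144*(-1/4931) + (8 - 1*4900 - 1050)) = sqrt(-4144/4931 + (8 - 4900 - 1050)) = sqrt(-4144/4931 - 5942) = sqrt(-29304146/4931) = I*sqrt(144498743926)/4931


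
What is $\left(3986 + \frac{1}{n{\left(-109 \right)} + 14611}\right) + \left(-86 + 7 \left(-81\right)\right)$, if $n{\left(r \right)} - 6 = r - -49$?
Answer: $\frac{48518482}{14557} \approx 3333.0$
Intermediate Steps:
$n{\left(r \right)} = 55 + r$ ($n{\left(r \right)} = 6 + \left(r - -49\right) = 6 + \left(r + 49\right) = 6 + \left(49 + r\right) = 55 + r$)
$\left(3986 + \frac{1}{n{\left(-109 \right)} + 14611}\right) + \left(-86 + 7 \left(-81\right)\right) = \left(3986 + \frac{1}{\left(55 - 109\right) + 14611}\right) + \left(-86 + 7 \left(-81\right)\right) = \left(3986 + \frac{1}{-54 + 14611}\right) - 653 = \left(3986 + \frac{1}{14557}\right) - 653 = \frac{58024203}{14557} - 653 = \frac{48518482}{14557}$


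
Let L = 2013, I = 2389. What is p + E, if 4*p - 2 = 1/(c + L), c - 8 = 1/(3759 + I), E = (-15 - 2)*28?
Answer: -11816275585/24850218 ≈ -475.50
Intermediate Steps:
E = -476 (E = -17*28 = -476)
c = 49185/6148 (c = 8 + 1/(3759 + 2389) = 8 + 1/6148 = 49185/6148 ≈ 8.0002)
p = 12428183/24850218 (p = ½ + 1/(4*(49185/6148 + 2013)) = ½ + 1/(4*(12425109/6148)) = ½ + (¼)*(6148/12425109) = ½ + 1537/12425109 = 12428183/24850218 ≈ 0.50012)
p + E = 12428183/24850218 - 476 = -11816275585/24850218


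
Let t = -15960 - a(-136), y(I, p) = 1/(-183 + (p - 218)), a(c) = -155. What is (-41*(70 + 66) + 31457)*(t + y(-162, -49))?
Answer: -61357389377/150 ≈ -4.0905e+8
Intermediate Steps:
y(I, p) = 1/(-401 + p) (y(I, p) = 1/(-183 + (-218 + p)) = 1/(-401 + p))
t = -15805 (t = -15960 - 1*(-155) = -15960 + 155 = -15805)
(-41*(70 + 66) + 31457)*(t + y(-162, -49)) = (-41*(70 + 66) + 31457)*(-15805 + 1/(-401 - 49)) = (-41*136 + 31457)*(-15805 + 1/(-450)) = (-5576 + 31457)*(-15805 - 1/450) = 25881*(-7112251/450) = -61357389377/150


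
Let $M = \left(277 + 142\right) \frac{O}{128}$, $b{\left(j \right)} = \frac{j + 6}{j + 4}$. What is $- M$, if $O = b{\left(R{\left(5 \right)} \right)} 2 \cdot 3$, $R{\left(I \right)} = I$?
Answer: $- \frac{4609}{192} \approx -24.005$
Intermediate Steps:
$b{\left(j \right)} = \frac{6 + j}{4 + j}$
$O = \frac{22}{3}$ ($O = \frac{6 + 5}{4 + 5} \cdot 2 \cdot 3 = \frac{1}{9} \cdot 11 \cdot 2 \cdot 3 = \frac{11}{9} \cdot 2 \cdot 3 = \frac{22}{9} \cdot 3 = \frac{22}{3} \approx 7.3333$)
$M = \frac{4609}{192}$ ($M = \left(277 + 142\right) \frac{22}{3 \cdot 128} = 419 \cdot \frac{22}{3} \cdot \frac{1}{128} = 419 \cdot \frac{11}{192} = \frac{4609}{192} \approx 24.005$)
$- M = \left(-1\right) \frac{4609}{192} = - \frac{4609}{192}$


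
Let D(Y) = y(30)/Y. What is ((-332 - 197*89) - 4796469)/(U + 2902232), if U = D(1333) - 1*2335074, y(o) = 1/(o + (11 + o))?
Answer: -455643012762/53677534595 ≈ -8.4885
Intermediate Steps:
y(o) = 1/(11 + 2*o)
D(Y) = 1/(71*Y) (D(Y) = 1/((11 + 2*30)*Y) = 1/((11 + 60)*Y) = 1/(71*Y))
U = -220998408581/94643 (U = (1/71)/1333 - 1*2335074 = (1/71)*(1/1333) - 2335074 = 1/94643 - 2335074 = -220998408581/94643 ≈ -2.3351e+6)
((-332 - 197*89) - 4796469)/(U + 2902232) = ((-332 - 197*89) - 4796469)/(-220998408581/94643 + 2902232) = ((-332 - 17533) - 4796469)/(53677534595/94643) = (-17865 - 4796469)*(94643/53677534595) = -4814334*94643/53677534595 = -455643012762/53677534595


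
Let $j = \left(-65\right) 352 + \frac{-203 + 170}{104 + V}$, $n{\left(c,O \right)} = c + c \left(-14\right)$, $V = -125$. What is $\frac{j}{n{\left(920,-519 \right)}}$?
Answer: $\frac{6963}{3640} \approx 1.9129$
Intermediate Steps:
$n{\left(c,O \right)} = - 13 c$ ($n{\left(c,O \right)} = c - 14 c = - 13 c$)
$j = - \frac{160149}{7}$ ($j = \left(-65\right) 352 + \frac{-203 + 170}{104 - 125} = -22880 - \frac{33}{-21} = -22880 - - \frac{11}{7} = -22880 + \frac{11}{7} = - \frac{160149}{7} \approx -22878.0$)
$\frac{j}{n{\left(920,-519 \right)}} = - \frac{160149}{7 \left(\left(-13\right) 920\right)} = - \frac{160149}{7 \left(-11960\right)} = \left(- \frac{160149}{7}\right) \left(- \frac{1}{11960}\right) = \frac{6963}{3640}$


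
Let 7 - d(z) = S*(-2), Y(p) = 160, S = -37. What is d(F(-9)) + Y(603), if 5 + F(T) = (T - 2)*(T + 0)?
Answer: 93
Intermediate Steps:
F(T) = -5 + T*(-2 + T) (F(T) = -5 + (T - 2)*(T + 0) = -5 + (-2 + T)*T = -5 + T*(-2 + T))
d(z) = -67 (d(z) = 7 - (-37)*(-2) = 7 - 1*74 = 7 - 74 = -67)
d(F(-9)) + Y(603) = -67 + 160 = 93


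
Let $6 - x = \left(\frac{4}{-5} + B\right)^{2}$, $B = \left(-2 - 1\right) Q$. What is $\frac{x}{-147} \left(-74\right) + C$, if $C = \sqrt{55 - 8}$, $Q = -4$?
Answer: $- \frac{220964}{3675} + \sqrt{47} \approx -53.271$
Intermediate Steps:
$C = \sqrt{47} \approx 6.8557$
$B = 12$ ($B = \left(-2 - 1\right) \left(-4\right) = \left(-3\right) \left(-4\right) = 12$)
$x = - \frac{2986}{25}$ ($x = 6 - \left(\frac{4}{-5} + 12\right)^{2} = 6 - \left(4 \left(- \frac{1}{5}\right) + 12\right)^{2} = 6 - \left(- \frac{4}{5} + 12\right)^{2} = 6 - \left(\frac{56}{5}\right)^{2} = 6 - \frac{3136}{25} = - \frac{2986}{25} \approx -119.44$)
$\frac{x}{-147} \left(-74\right) + C = - \frac{2986}{25 \left(-147\right)} \left(-74\right) + \sqrt{47} = \left(- \frac{2986}{25}\right) \left(- \frac{1}{147}\right) \left(-74\right) + \sqrt{47} = \frac{2986}{3675} \left(-74\right) + \sqrt{47} = - \frac{220964}{3675} + \sqrt{47}$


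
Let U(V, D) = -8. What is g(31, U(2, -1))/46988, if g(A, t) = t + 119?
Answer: 111/46988 ≈ 0.0023623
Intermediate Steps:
g(A, t) = 119 + t
g(31, U(2, -1))/46988 = (119 - 8)/46988 = 111*(1/46988) = 111/46988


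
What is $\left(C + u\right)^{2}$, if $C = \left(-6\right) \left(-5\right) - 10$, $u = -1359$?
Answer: $1792921$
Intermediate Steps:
$C = 20$ ($C = 30 - 10 = 20$)
$\left(C + u\right)^{2} = \left(20 - 1359\right)^{2} = \left(-1339\right)^{2} = 1792921$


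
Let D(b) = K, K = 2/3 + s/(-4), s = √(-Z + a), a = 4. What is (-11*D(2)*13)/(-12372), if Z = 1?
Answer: 143/18558 - 143*√3/49488 ≈ 0.0027007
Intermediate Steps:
s = √3 (s = √(-1*1 + 4) = √(-1 + 4) = √3 ≈ 1.7320)
K = ⅔ - √3/4 (K = 2/3 + √3/(-4) = 2*(⅓) + √3*(-¼) = ⅔ - √3/4 ≈ 0.23365)
D(b) = ⅔ - √3/4
(-11*D(2)*13)/(-12372) = (-11*(⅔ - √3/4)*13)/(-12372) = ((-22/3 + 11*√3/4)*13)*(-1/12372) = (-286/3 + 143*√3/4)*(-1/12372) = 143/18558 - 143*√3/49488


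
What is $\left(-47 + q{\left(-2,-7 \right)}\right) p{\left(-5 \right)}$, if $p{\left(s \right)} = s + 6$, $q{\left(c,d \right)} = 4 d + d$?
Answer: $-82$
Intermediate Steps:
$q{\left(c,d \right)} = 5 d$
$p{\left(s \right)} = 6 + s$
$\left(-47 + q{\left(-2,-7 \right)}\right) p{\left(-5 \right)} = \left(-47 + 5 \left(-7\right)\right) \left(6 - 5\right) = \left(-47 - 35\right) 1 = \left(-82\right) 1 = -82$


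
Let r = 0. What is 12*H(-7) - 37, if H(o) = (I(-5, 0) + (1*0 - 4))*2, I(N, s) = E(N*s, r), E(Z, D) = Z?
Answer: -133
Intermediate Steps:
I(N, s) = N*s
H(o) = -8 (H(o) = (-5*0 + (1*0 - 4))*2 = (0 + (0 - 4))*2 = (0 - 4)*2 = -4*2 = -8)
12*H(-7) - 37 = 12*(-8) - 37 = -96 - 37 = -133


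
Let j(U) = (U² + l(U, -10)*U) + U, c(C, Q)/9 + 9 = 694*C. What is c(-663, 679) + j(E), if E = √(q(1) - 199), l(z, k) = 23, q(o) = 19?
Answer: -4141359 + 144*I*√5 ≈ -4.1414e+6 + 321.99*I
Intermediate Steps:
c(C, Q) = -81 + 6246*C (c(C, Q) = -81 + 9*(694*C) = -81 + 6246*C)
E = 6*I*√5 (E = √(19 - 199) = √(-180) = 6*I*√5 ≈ 13.416*I)
j(U) = U² + 24*U (j(U) = (U² + 23*U) + U = U² + 24*U)
c(-663, 679) + j(E) = (-81 + 6246*(-663)) + (6*I*√5)*(24 + 6*I*√5) = (-81 - 4141098) + 6*I*√5*(24 + 6*I*√5) = -4141179 + 6*I*√5*(24 + 6*I*√5)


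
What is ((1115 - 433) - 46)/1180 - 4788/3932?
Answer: -196818/289985 ≈ -0.67872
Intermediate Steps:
((1115 - 433) - 46)/1180 - 4788/3932 = (682 - 46)*(1/1180) - 4788*1/3932 = 636*(1/1180) - 1197/983 = 159/295 - 1197/983 = -196818/289985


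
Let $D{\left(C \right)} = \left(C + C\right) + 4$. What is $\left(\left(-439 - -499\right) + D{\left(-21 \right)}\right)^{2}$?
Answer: $484$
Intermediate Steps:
$D{\left(C \right)} = 4 + 2 C$ ($D{\left(C \right)} = 2 C + 4 = 4 + 2 C$)
$\left(\left(-439 - -499\right) + D{\left(-21 \right)}\right)^{2} = \left(\left(-439 - -499\right) + \left(4 + 2 \left(-21\right)\right)\right)^{2} = \left(\left(-439 + 499\right) + \left(4 - 42\right)\right)^{2} = \left(60 - 38\right)^{2} = 22^{2} = 484$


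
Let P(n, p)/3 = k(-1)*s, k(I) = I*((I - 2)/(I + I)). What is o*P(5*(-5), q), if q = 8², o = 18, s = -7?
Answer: 567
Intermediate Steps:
k(I) = -1 + I/2 (k(I) = I*((-2 + I)/((2*I))) = I*((-2 + I)*(1/(2*I))) = I*((-2 + I)/(2*I)) = -1 + I/2)
q = 64
P(n, p) = 63/2 (P(n, p) = 3*((-1 + (½)*(-1))*(-7)) = 3*((-1 - ½)*(-7)) = 3*(-3/2*(-7)) = 3*(21/2) = 63/2)
o*P(5*(-5), q) = 18*(63/2) = 567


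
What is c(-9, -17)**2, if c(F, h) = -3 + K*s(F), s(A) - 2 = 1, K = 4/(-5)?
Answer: 729/25 ≈ 29.160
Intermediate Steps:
K = -4/5 (K = 4*(-1/5) = -4/5 ≈ -0.80000)
s(A) = 3 (s(A) = 2 + 1 = 3)
c(F, h) = -27/5 (c(F, h) = -3 - 4/5*3 = -3 - 12/5 = -27/5)
c(-9, -17)**2 = (-27/5)**2 = 729/25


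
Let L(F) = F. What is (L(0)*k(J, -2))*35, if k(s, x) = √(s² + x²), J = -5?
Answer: 0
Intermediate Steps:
(L(0)*k(J, -2))*35 = (0*√((-5)² + (-2)²))*35 = (0*√(25 + 4))*35 = (0*√29)*35 = 0*35 = 0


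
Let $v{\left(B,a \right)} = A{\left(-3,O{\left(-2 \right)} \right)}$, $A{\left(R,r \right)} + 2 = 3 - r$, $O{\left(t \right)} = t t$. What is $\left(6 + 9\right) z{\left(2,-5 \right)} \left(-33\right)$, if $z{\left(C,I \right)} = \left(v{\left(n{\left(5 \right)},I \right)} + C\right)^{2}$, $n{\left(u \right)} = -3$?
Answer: $-495$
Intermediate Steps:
$O{\left(t \right)} = t^{2}$
$A{\left(R,r \right)} = 1 - r$ ($A{\left(R,r \right)} = -2 - \left(-3 + r\right) = 1 - r$)
$v{\left(B,a \right)} = -3$ ($v{\left(B,a \right)} = 1 - \left(-2\right)^{2} = 1 - 4 = -3$)
$z{\left(C,I \right)} = \left(-3 + C\right)^{2}$
$\left(6 + 9\right) z{\left(2,-5 \right)} \left(-33\right) = \left(6 + 9\right) \left(-3 + 2\right)^{2} \left(-33\right) = 15 \left(-1\right)^{2} \left(-33\right) = 15 \cdot 1 \left(-33\right) = 15 \left(-33\right) = -495$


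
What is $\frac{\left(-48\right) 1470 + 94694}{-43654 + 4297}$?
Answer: $- \frac{24134}{39357} \approx -0.61321$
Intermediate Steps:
$\frac{\left(-48\right) 1470 + 94694}{-43654 + 4297} = \frac{-70560 + 94694}{-39357} = 24134 \left(- \frac{1}{39357}\right) = - \frac{24134}{39357}$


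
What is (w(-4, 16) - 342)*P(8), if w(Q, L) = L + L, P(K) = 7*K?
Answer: -17360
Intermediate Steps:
w(Q, L) = 2*L
(w(-4, 16) - 342)*P(8) = (2*16 - 342)*(7*8) = (32 - 342)*56 = -310*56 = -17360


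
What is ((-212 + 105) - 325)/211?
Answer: -432/211 ≈ -2.0474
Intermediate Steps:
((-212 + 105) - 325)/211 = (-107 - 325)/211 = (1/211)*(-432) = -432/211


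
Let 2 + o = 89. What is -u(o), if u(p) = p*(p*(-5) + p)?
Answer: 30276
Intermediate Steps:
o = 87 (o = -2 + 89 = 87)
u(p) = -4*p² (u(p) = p*(-5*p + p) = p*(-4*p) = -4*p²)
-u(o) = -(-4)*87² = -(-4)*7569 = -1*(-30276) = 30276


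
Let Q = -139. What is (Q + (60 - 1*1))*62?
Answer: -4960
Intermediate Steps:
(Q + (60 - 1*1))*62 = (-139 + (60 - 1*1))*62 = (-139 + (60 - 1))*62 = (-139 + 59)*62 = -80*62 = -4960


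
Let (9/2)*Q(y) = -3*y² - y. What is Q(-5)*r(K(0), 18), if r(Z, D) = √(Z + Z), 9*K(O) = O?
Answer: 0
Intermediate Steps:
K(O) = O/9
Q(y) = -2*y²/3 - 2*y/9 (Q(y) = 2*(-3*y² - y)/9 = 2*(-y - 3*y²)/9 = -2*y²/3 - 2*y/9)
r(Z, D) = √2*√Z (r(Z, D) = √(2*Z) = √2*√Z)
Q(-5)*r(K(0), 18) = (-2/9*(-5)*(1 + 3*(-5)))*(√2*√((⅑)*0)) = (-2/9*(-5)*(1 - 15))*(√2*√0) = (-2/9*(-5)*(-14))*(√2*0) = -140/9*0 = 0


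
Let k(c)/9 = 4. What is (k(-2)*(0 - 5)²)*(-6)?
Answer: -5400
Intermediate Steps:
k(c) = 36 (k(c) = 9*4 = 36)
(k(-2)*(0 - 5)²)*(-6) = (36*(0 - 5)²)*(-6) = (36*(-5)²)*(-6) = (36*25)*(-6) = 900*(-6) = -5400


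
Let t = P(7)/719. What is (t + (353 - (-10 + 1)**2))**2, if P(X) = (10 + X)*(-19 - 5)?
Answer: 38087425600/516961 ≈ 73676.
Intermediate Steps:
P(X) = -240 - 24*X (P(X) = (10 + X)*(-24) = -240 - 24*X)
t = -408/719 (t = (-240 - 24*7)/719 = (-240 - 168)*(1/719) = -408*1/719 = -408/719 ≈ -0.56745)
(t + (353 - (-10 + 1)**2))**2 = (-408/719 + (353 - (-10 + 1)**2))**2 = (-408/719 + (353 - 1*(-9)**2))**2 = (-408/719 + (353 - 1*81))**2 = (-408/719 + (353 - 81))**2 = (-408/719 + 272)**2 = (195160/719)**2 = 38087425600/516961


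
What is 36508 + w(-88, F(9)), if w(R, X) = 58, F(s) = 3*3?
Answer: 36566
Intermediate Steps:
F(s) = 9
36508 + w(-88, F(9)) = 36508 + 58 = 36566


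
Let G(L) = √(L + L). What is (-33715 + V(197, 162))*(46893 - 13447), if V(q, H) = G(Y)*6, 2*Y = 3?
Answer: -1127631890 + 200676*√3 ≈ -1.1273e+9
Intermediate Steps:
Y = 3/2 (Y = (½)*3 = 3/2 ≈ 1.5000)
G(L) = √2*√L (G(L) = √(2*L) = √2*√L)
V(q, H) = 6*√3 (V(q, H) = (√2*√(3/2))*6 = (√2*(√6/2))*6 = √3*6 = 6*√3)
(-33715 + V(197, 162))*(46893 - 13447) = (-33715 + 6*√3)*(46893 - 13447) = (-33715 + 6*√3)*33446 = -1127631890 + 200676*√3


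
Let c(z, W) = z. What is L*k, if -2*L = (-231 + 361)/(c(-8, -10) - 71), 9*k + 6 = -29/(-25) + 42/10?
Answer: -208/3555 ≈ -0.058509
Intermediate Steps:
k = -16/225 (k = -2/3 + (-29/(-25) + 42/10)/9 = -2/3 + (-29*(-1/25) + 42*(1/10))/9 = -2/3 + (29/25 + 21/5)/9 = -2/3 + (1/9)*(134/25) = -2/3 + 134/225 = -16/225 ≈ -0.071111)
L = 65/79 (L = -(-231 + 361)/(2*(-8 - 71)) = -65/(-79) = -65*(-1)/79 = -1/2*(-130/79) = 65/79 ≈ 0.82278)
L*k = (65/79)*(-16/225) = -208/3555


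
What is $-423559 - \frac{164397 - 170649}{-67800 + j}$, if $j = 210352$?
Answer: $- \frac{15094794079}{35638} \approx -4.2356 \cdot 10^{5}$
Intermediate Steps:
$-423559 - \frac{164397 - 170649}{-67800 + j} = -423559 - \frac{164397 - 170649}{-67800 + 210352} = -423559 - - \frac{6252}{142552} = -423559 - \left(-6252\right) \frac{1}{142552} = -423559 - - \frac{1563}{35638} = -423559 + \frac{1563}{35638} = - \frac{15094794079}{35638}$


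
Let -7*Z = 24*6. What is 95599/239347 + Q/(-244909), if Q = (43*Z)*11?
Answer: 180193791301/410327640961 ≈ 0.43915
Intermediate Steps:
Z = -144/7 (Z = -24*6/7 = -1/7*144 = -144/7 ≈ -20.571)
Q = -68112/7 (Q = (43*(-144/7))*11 = -6192/7*11 = -68112/7 ≈ -9730.3)
95599/239347 + Q/(-244909) = 95599/239347 - 68112/7/(-244909) = 95599*(1/239347) - 68112/7*(-1/244909) = 95599/239347 + 68112/1714363 = 180193791301/410327640961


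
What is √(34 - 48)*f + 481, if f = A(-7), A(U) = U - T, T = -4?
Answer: 481 - 3*I*√14 ≈ 481.0 - 11.225*I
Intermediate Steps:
A(U) = 4 + U (A(U) = U - 1*(-4) = U + 4 = 4 + U)
f = -3 (f = 4 - 7 = -3)
√(34 - 48)*f + 481 = √(34 - 48)*(-3) + 481 = √(-14)*(-3) + 481 = (I*√14)*(-3) + 481 = -3*I*√14 + 481 = 481 - 3*I*√14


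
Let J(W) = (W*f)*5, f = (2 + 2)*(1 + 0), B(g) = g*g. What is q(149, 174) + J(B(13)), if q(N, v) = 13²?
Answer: 3549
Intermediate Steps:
B(g) = g²
f = 4 (f = 4*1 = 4)
q(N, v) = 169
J(W) = 20*W (J(W) = (W*4)*5 = (4*W)*5 = 20*W)
q(149, 174) + J(B(13)) = 169 + 20*13² = 169 + 20*169 = 169 + 3380 = 3549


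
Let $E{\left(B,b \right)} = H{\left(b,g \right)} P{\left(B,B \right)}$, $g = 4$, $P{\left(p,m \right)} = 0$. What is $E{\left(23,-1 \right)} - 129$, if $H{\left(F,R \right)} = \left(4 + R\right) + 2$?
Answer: $-129$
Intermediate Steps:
$H{\left(F,R \right)} = 6 + R$
$E{\left(B,b \right)} = 0$ ($E{\left(B,b \right)} = \left(6 + 4\right) 0 = 10 \cdot 0 = 0$)
$E{\left(23,-1 \right)} - 129 = 0 - 129 = -129$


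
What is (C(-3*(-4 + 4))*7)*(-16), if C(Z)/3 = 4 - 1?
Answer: -1008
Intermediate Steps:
C(Z) = 9 (C(Z) = 3*(4 - 1) = 3*3 = 9)
(C(-3*(-4 + 4))*7)*(-16) = (9*7)*(-16) = 63*(-16) = -1008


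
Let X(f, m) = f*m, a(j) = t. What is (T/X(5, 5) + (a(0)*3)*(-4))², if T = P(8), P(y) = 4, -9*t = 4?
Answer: 169744/5625 ≈ 30.177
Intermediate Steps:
t = -4/9 (t = -⅑*4 = -4/9 ≈ -0.44444)
a(j) = -4/9
T = 4
(T/X(5, 5) + (a(0)*3)*(-4))² = (4/((5*5)) - 4/9*3*(-4))² = (4/25 - 4/3*(-4))² = (4*(1/25) + 16/3)² = (4/25 + 16/3)² = (412/75)² = 169744/5625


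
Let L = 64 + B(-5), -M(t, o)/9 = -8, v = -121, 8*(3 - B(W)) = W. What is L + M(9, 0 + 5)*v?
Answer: -69155/8 ≈ -8644.4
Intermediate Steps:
B(W) = 3 - W/8
M(t, o) = 72 (M(t, o) = -9*(-8) = 72)
L = 541/8 (L = 64 + (3 - 1/8*(-5)) = 64 + (3 + 5/8) = 64 + 29/8 = 541/8 ≈ 67.625)
L + M(9, 0 + 5)*v = 541/8 + 72*(-121) = 541/8 - 8712 = -69155/8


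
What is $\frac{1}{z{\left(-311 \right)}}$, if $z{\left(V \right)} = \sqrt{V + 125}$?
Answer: $- \frac{i \sqrt{186}}{186} \approx - 0.073324 i$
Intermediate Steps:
$z{\left(V \right)} = \sqrt{125 + V}$
$\frac{1}{z{\left(-311 \right)}} = \frac{1}{\sqrt{125 - 311}} = \frac{1}{\sqrt{-186}} = \frac{1}{i \sqrt{186}} = - \frac{i \sqrt{186}}{186}$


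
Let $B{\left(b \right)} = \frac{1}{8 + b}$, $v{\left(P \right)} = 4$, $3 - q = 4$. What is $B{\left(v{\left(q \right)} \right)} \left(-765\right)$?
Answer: $- \frac{255}{4} \approx -63.75$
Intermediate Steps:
$q = -1$ ($q = 3 - 4 = -1$)
$B{\left(v{\left(q \right)} \right)} \left(-765\right) = \frac{1}{8 + 4} \left(-765\right) = \frac{1}{12} \left(-765\right) = - \frac{255}{4}$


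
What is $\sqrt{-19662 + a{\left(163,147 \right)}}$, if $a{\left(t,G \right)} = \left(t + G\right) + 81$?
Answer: $i \sqrt{19271} \approx 138.82 i$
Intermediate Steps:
$a{\left(t,G \right)} = 81 + G + t$ ($a{\left(t,G \right)} = \left(G + t\right) + 81 = 81 + G + t$)
$\sqrt{-19662 + a{\left(163,147 \right)}} = \sqrt{-19662 + \left(81 + 147 + 163\right)} = \sqrt{-19662 + 391} = \sqrt{-19271} = i \sqrt{19271}$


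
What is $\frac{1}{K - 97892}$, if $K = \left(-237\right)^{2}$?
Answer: $- \frac{1}{41723} \approx -2.3968 \cdot 10^{-5}$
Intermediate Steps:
$K = 56169$
$\frac{1}{K - 97892} = \frac{1}{56169 - 97892} = \frac{1}{-41723} = - \frac{1}{41723}$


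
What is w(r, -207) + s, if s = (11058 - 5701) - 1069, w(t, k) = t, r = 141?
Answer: 4429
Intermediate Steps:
s = 4288 (s = 5357 - 1069 = 4288)
w(r, -207) + s = 141 + 4288 = 4429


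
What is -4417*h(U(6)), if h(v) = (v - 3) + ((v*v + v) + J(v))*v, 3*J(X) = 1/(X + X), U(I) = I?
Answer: -6762427/6 ≈ -1.1271e+6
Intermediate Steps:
J(X) = 1/(6*X) (J(X) = 1/(3*(X + X)) = 1/(3*((2*X))) = (1/(2*X))/3 = 1/(6*X))
h(v) = -3 + v + v*(v + v² + 1/(6*v)) (h(v) = (v - 3) + ((v*v + v) + 1/(6*v))*v = (-3 + v) + ((v² + v) + 1/(6*v))*v = (-3 + v) + ((v + v²) + 1/(6*v))*v = (-3 + v) + (v + v² + 1/(6*v))*v = (-3 + v) + v*(v + v² + 1/(6*v)) = -3 + v + v*(v + v² + 1/(6*v)))
-4417*h(U(6)) = -4417*(-17/6 + 6 + 6² + 6³) = -4417*(-17/6 + 6 + 36 + 216) = -4417*1531/6 = -6762427/6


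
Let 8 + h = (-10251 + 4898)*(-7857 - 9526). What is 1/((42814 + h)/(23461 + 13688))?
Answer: 12383/31031335 ≈ 0.00039905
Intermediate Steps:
h = 93051191 (h = -8 + (-10251 + 4898)*(-7857 - 9526) = -8 - 5353*(-17383) = -8 + 93051199 = 93051191)
1/((42814 + h)/(23461 + 13688)) = 1/((42814 + 93051191)/(23461 + 13688)) = 1/(93094005/37149) = 1/(93094005*(1/37149)) = 1/(31031335/12383) = 12383/31031335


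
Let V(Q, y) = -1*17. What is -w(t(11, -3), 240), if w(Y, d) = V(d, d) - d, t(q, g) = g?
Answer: 257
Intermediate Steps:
V(Q, y) = -17
w(Y, d) = -17 - d
-w(t(11, -3), 240) = -(-17 - 1*240) = -(-17 - 240) = -1*(-257) = 257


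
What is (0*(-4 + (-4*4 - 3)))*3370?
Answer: 0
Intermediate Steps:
(0*(-4 + (-4*4 - 3)))*3370 = (0*(-4 + (-16 - 3)))*3370 = (0*(-4 - 19))*3370 = (0*(-23))*3370 = 0*3370 = 0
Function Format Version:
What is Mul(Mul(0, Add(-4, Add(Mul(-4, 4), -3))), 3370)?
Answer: 0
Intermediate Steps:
Mul(Mul(0, Add(-4, Add(Mul(-4, 4), -3))), 3370) = Mul(Mul(0, Add(-4, Add(-16, -3))), 3370) = Mul(Mul(0, Add(-4, -19)), 3370) = Mul(Mul(0, -23), 3370) = Mul(0, 3370) = 0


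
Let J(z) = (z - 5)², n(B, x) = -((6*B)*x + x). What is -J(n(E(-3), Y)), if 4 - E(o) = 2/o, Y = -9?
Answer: -65536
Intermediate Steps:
E(o) = 4 - 2/o
n(B, x) = -x - 6*B*x (n(B, x) = -(6*B*x + x) = -(x + 6*B*x) = -x - 6*B*x)
J(z) = (-5 + z)²
-J(n(E(-3), Y)) = -(-5 - 1*(-9)*(1 + 6*(4 - 2/(-3))))² = -(-5 - 1*(-9)*(1 + 6*(4 - 2*(-⅓))))² = -(-5 - 1*(-9)*(1 + 6*(4 + ⅔)))² = -(-5 - 1*(-9)*(1 + 6*(14/3)))² = -(-5 - 1*(-9)*(1 + 28))² = -(-5 - 1*(-9)*29)² = -(-5 + 261)² = -1*256² = -1*65536 = -65536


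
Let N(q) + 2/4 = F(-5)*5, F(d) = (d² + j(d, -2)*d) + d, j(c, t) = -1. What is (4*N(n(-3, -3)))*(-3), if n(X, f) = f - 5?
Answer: -1494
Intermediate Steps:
n(X, f) = -5 + f
F(d) = d² (F(d) = (d² - d) + d = d²)
N(q) = 249/2 (N(q) = -½ + (-5)²*5 = -½ + 25*5 = -½ + 125 = 249/2)
(4*N(n(-3, -3)))*(-3) = (4*(249/2))*(-3) = 498*(-3) = -1494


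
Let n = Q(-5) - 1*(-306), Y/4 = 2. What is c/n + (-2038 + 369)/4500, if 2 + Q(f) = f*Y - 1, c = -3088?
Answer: -14334947/1183500 ≈ -12.112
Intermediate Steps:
Y = 8 (Y = 4*2 = 8)
Q(f) = -3 + 8*f (Q(f) = -2 + (f*8 - 1) = -2 + (8*f - 1) = -2 + (-1 + 8*f) = -3 + 8*f)
n = 263 (n = (-3 + 8*(-5)) - 1*(-306) = (-3 - 40) + 306 = -43 + 306 = 263)
c/n + (-2038 + 369)/4500 = -3088/263 + (-2038 + 369)/4500 = -3088*1/263 - 1669*1/4500 = -3088/263 - 1669/4500 = -14334947/1183500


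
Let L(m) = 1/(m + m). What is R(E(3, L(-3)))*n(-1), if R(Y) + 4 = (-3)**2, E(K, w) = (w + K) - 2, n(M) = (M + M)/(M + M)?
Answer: 5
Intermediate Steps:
n(M) = 1 (n(M) = (2*M)/((2*M)) = (2*M)*(1/(2*M)) = 1)
L(m) = 1/(2*m)
E(K, w) = -2 + K + w (E(K, w) = (K + w) - 2 = -2 + K + w)
R(Y) = 5 (R(Y) = -4 + (-3)**2 = -4 + 9 = 5)
R(E(3, L(-3)))*n(-1) = 5*1 = 5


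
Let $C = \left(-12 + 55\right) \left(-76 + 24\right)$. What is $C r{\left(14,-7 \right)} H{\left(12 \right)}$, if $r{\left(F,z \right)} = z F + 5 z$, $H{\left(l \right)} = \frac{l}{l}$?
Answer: $297388$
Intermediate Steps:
$H{\left(l \right)} = 1$
$r{\left(F,z \right)} = 5 z + F z$ ($r{\left(F,z \right)} = F z + 5 z = 5 z + F z$)
$C = -2236$ ($C = 43 \left(-52\right) = -2236$)
$C r{\left(14,-7 \right)} H{\left(12 \right)} = - 2236 \left(- 7 \left(5 + 14\right)\right) 1 = - 2236 \left(\left(-7\right) 19\right) 1 = \left(-2236\right) \left(-133\right) 1 = 297388 \cdot 1 = 297388$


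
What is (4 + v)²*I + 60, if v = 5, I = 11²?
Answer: 9861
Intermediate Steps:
I = 121
(4 + v)²*I + 60 = (4 + 5)²*121 + 60 = 9²*121 + 60 = 81*121 + 60 = 9801 + 60 = 9861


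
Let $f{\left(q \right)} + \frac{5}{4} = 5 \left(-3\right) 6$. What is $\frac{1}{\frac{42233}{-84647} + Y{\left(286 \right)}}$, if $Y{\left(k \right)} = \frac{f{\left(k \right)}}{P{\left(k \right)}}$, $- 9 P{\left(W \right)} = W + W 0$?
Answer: $\frac{96836168}{229750843} \approx 0.42148$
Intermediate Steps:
$f{\left(q \right)} = - \frac{365}{4}$ ($f{\left(q \right)} = - \frac{5}{4} + 5 \left(-3\right) 6 = - \frac{5}{4} - 90 = - \frac{365}{4}$)
$P{\left(W \right)} = - \frac{W}{9}$ ($P{\left(W \right)} = - \frac{W + W 0}{9} = - \frac{W + 0}{9} = - \frac{W}{9}$)
$Y{\left(k \right)} = \frac{3285}{4 k}$ ($Y{\left(k \right)} = - \frac{365}{4 \left(- \frac{k}{9}\right)} = - \frac{365 \left(- \frac{9}{k}\right)}{4} = \frac{3285}{4 k}$)
$\frac{1}{\frac{42233}{-84647} + Y{\left(286 \right)}} = \frac{1}{\frac{42233}{-84647} + \frac{3285}{4 \cdot 286}} = \frac{1}{42233 \left(- \frac{1}{84647}\right) + \frac{3285}{4} \cdot \frac{1}{286}} = \frac{1}{- \frac{42233}{84647} + \frac{3285}{1144}} = \frac{1}{\frac{229750843}{96836168}} = \frac{96836168}{229750843}$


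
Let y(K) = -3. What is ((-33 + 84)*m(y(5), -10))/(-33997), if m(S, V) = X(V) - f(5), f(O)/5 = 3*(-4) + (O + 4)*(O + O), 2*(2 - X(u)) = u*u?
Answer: 22338/33997 ≈ 0.65706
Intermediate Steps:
X(u) = 2 - u**2/2 (X(u) = 2 - u*u/2 = 2 - u**2/2)
f(O) = -60 + 10*O*(4 + O) (f(O) = 5*(3*(-4) + (O + 4)*(O + O)) = 5*(-12 + (4 + O)*(2*O)) = 5*(-12 + 2*O*(4 + O)) = -60 + 10*O*(4 + O))
m(S, V) = -388 - V**2/2 (m(S, V) = (2 - V**2/2) - (-60 + 10*5**2 + 40*5) = (2 - V**2/2) - (-60 + 10*25 + 200) = (2 - V**2/2) - (-60 + 250 + 200) = (2 - V**2/2) - 1*390 = (2 - V**2/2) - 390 = -388 - V**2/2)
((-33 + 84)*m(y(5), -10))/(-33997) = ((-33 + 84)*(-388 - 1/2*(-10)**2))/(-33997) = (51*(-388 - 1/2*100))*(-1/33997) = (51*(-388 - 50))*(-1/33997) = (51*(-438))*(-1/33997) = -22338*(-1/33997) = 22338/33997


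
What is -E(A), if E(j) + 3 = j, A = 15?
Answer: -12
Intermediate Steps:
E(j) = -3 + j
-E(A) = -(-3 + 15) = -1*12 = -12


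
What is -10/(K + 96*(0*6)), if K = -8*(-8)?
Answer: -5/32 ≈ -0.15625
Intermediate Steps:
K = 64
-10/(K + 96*(0*6)) = -10/(64 + 96*(0*6)) = -10/(64 + 96*0) = -10/(64 + 0) = -10/64 = (1/64)*(-10) = -5/32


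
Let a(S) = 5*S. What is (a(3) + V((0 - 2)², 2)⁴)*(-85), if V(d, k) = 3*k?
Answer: -111435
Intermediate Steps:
(a(3) + V((0 - 2)², 2)⁴)*(-85) = (5*3 + (3*2)⁴)*(-85) = (15 + 6⁴)*(-85) = (15 + 1296)*(-85) = 1311*(-85) = -111435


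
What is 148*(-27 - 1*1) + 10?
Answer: -4134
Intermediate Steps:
148*(-27 - 1*1) + 10 = 148*(-27 - 1) + 10 = 148*(-28) + 10 = -4144 + 10 = -4134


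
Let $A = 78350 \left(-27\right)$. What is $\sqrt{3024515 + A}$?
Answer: $\sqrt{909065} \approx 953.45$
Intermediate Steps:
$A = -2115450$
$\sqrt{3024515 + A} = \sqrt{3024515 - 2115450} = \sqrt{909065}$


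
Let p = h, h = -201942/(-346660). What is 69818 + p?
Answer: 12101654911/173330 ≈ 69819.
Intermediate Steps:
h = 100971/173330 (h = -201942*(-1/346660) = 100971/173330 ≈ 0.58254)
p = 100971/173330 ≈ 0.58254
69818 + p = 69818 + 100971/173330 = 12101654911/173330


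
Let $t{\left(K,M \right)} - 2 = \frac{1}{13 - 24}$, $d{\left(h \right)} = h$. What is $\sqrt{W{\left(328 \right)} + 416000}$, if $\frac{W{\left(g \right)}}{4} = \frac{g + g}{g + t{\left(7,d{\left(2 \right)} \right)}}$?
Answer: $\frac{8 \sqrt{85604303179}}{3629} \approx 644.99$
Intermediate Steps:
$t{\left(K,M \right)} = \frac{21}{11}$ ($t{\left(K,M \right)} = 2 + \frac{1}{13 - 24} = 2 + \frac{1}{-11} = 2 - \frac{1}{11} = \frac{21}{11}$)
$W{\left(g \right)} = \frac{8 g}{\frac{21}{11} + g}$ ($W{\left(g \right)} = 4 \frac{g + g}{g + \frac{21}{11}} = 4 \frac{2 g}{\frac{21}{11} + g} = \frac{8 g}{\frac{21}{11} + g}$)
$\sqrt{W{\left(328 \right)} + 416000} = \sqrt{88 \cdot 328 \frac{1}{21 + 11 \cdot 328} + 416000} = \sqrt{88 \cdot 328 \frac{1}{21 + 3608} + 416000} = \sqrt{88 \cdot 328 \cdot \frac{1}{3629} + 416000} = \sqrt{\frac{28864}{3629} + 416000} = \sqrt{\frac{1509692864}{3629}} = \frac{8 \sqrt{85604303179}}{3629}$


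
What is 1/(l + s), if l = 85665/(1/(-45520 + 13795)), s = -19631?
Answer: -1/2717741756 ≈ -3.6795e-10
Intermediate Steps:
l = -2717722125 (l = 85665/(1/(-31725)) = 85665/(-1/31725) = 85665*(-31725) = -2717722125)
1/(l + s) = 1/(-2717722125 - 19631) = 1/(-2717741756) = -1/2717741756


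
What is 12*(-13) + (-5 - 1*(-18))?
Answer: -143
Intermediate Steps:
12*(-13) + (-5 - 1*(-18)) = -156 + (-5 + 18) = -156 + 13 = -143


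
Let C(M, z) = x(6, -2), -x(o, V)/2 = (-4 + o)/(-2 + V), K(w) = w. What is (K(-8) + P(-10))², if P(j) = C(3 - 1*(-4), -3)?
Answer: 49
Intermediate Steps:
x(o, V) = -2*(-4 + o)/(-2 + V)
C(M, z) = 1 (C(M, z) = 2*(4 - 1*6)/(-2 - 2) = 2*(4 - 6)/(-4) = 2*(-¼)*(-2) = 1)
P(j) = 1
(K(-8) + P(-10))² = (-8 + 1)² = (-7)² = 49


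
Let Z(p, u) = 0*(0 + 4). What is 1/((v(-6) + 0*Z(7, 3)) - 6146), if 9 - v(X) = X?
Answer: -1/6131 ≈ -0.00016311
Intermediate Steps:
Z(p, u) = 0 (Z(p, u) = 0*4 = 0)
v(X) = 9 - X
1/((v(-6) + 0*Z(7, 3)) - 6146) = 1/(((9 - 1*(-6)) + 0*0) - 6146) = 1/(((9 + 6) + 0) - 6146) = 1/((15 + 0) - 6146) = 1/(15 - 6146) = 1/(-6131) = -1/6131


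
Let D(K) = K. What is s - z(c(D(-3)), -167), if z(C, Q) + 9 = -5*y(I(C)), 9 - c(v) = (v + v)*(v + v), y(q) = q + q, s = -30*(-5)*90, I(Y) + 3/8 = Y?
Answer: 52941/4 ≈ 13235.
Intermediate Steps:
I(Y) = -3/8 + Y
s = 13500 (s = 150*90 = 13500)
y(q) = 2*q
c(v) = 9 - 4*v² (c(v) = 9 - (v + v)*(v + v) = 9 - 2*v*2*v = 9 - 4*v²)
z(C, Q) = -21/4 - 10*C (z(C, Q) = -9 - 10*(-3/8 + C) = -9 - 5*(-¾ + 2*C) = -9 + (15/4 - 10*C) = -21/4 - 10*C)
s - z(c(D(-3)), -167) = 13500 - (-21/4 - 10*(9 - 4*(-3)²)) = 13500 - (-21/4 - 10*(9 - 4*9)) = 13500 - (-21/4 - 10*(9 - 36)) = 13500 - (-21/4 - 10*(-27)) = 13500 - (-21/4 + 270) = 13500 - 1*1059/4 = 13500 - 1059/4 = 52941/4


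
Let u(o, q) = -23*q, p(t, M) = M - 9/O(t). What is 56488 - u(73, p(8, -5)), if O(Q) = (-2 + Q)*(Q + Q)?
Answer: 1803867/32 ≈ 56371.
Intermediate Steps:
O(Q) = 2*Q*(-2 + Q) (O(Q) = (-2 + Q)*(2*Q) = 2*Q*(-2 + Q))
p(t, M) = M - 9/(2*t*(-2 + t)) (p(t, M) = M - 9*1/(2*t*(-2 + t)) = M - 9/(2*t*(-2 + t)))
56488 - u(73, p(8, -5)) = 56488 - (-23)*(-9/2 - 5*8*(-2 + 8))/(8*(-2 + 8)) = 56488 - (-23)*(⅛)*(-9/2 - 5*8*6)/6 = 56488 - (-23)*(⅛)*(⅙)*(-9/2 - 240) = 56488 - (-23)*(⅛)*(⅙)*(-489/2) = 56488 - (-23)*(-163)/32 = 56488 - 1*3749/32 = 56488 - 3749/32 = 1803867/32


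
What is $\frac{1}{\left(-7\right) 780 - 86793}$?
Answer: $- \frac{1}{92253} \approx -1.084 \cdot 10^{-5}$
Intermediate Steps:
$\frac{1}{\left(-7\right) 780 - 86793} = \frac{1}{-5460 - 86793} = \frac{1}{-92253} = - \frac{1}{92253}$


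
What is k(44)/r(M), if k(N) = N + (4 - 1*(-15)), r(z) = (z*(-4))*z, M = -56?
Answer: -9/1792 ≈ -0.0050223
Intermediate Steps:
r(z) = -4*z² (r(z) = (-4*z)*z = -4*z²)
k(N) = 19 + N (k(N) = N + (4 + 15) = N + 19 = 19 + N)
k(44)/r(M) = (19 + 44)/((-4*(-56)²)) = 63/((-4*3136)) = 63/(-12544) = 63*(-1/12544) = -9/1792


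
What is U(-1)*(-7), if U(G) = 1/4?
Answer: -7/4 ≈ -1.7500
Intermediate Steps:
U(G) = ¼
U(-1)*(-7) = (¼)*(-7) = -7/4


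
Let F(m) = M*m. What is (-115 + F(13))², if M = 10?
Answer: 225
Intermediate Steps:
F(m) = 10*m
(-115 + F(13))² = (-115 + 10*13)² = (-115 + 130)² = 15² = 225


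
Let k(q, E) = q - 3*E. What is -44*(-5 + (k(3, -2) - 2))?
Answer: -88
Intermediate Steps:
-44*(-5 + (k(3, -2) - 2)) = -44*(-5 + ((3 - 3*(-2)) - 2)) = -44*(-5 + ((3 + 6) - 2)) = -44*(-5 + (9 - 2)) = -44*(-5 + 7) = -44*2 = -88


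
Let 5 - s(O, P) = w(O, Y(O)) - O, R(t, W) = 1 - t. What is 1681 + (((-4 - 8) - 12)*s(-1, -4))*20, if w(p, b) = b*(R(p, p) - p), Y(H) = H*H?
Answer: 1201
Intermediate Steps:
Y(H) = H²
w(p, b) = b*(1 - 2*p) (w(p, b) = b*((1 - p) - p) = b*(1 - 2*p))
s(O, P) = 5 + O - O²*(1 - 2*O) (s(O, P) = 5 - (O²*(1 - 2*O) - O) = 5 - (-O + O²*(1 - 2*O)) = 5 + (O - O²*(1 - 2*O)) = 5 + O - O²*(1 - 2*O))
1681 + (((-4 - 8) - 12)*s(-1, -4))*20 = 1681 + (((-4 - 8) - 12)*(5 - 1 + (-1)²*(-1 + 2*(-1))))*20 = 1681 + ((-12 - 12)*(5 - 1 + 1*(-1 - 2)))*20 = 1681 - 24*(5 - 1 + 1*(-3))*20 = 1681 - 24*(5 - 1 - 3)*20 = 1681 - 24*1*20 = 1681 - 24*20 = 1681 - 480 = 1201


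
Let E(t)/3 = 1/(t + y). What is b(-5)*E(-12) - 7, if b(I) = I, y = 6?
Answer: -9/2 ≈ -4.5000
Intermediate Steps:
E(t) = 3/(6 + t) (E(t) = 3/(t + 6) = 3/(6 + t))
b(-5)*E(-12) - 7 = -15/(6 - 12) - 7 = -15/(-6) - 7 = -15*(-1)/6 - 7 = -5*(-½) - 7 = 5/2 - 7 = -9/2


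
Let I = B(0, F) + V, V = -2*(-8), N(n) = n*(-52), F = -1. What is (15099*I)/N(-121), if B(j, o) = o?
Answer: 226485/6292 ≈ 35.996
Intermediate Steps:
N(n) = -52*n
V = 16
I = 15 (I = -1 + 16 = 15)
(15099*I)/N(-121) = (15099*15)/((-52*(-121))) = 226485/6292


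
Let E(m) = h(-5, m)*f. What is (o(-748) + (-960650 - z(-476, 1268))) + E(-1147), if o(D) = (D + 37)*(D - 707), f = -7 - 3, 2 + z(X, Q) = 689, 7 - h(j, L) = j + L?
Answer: 61578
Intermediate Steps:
h(j, L) = 7 - L - j (h(j, L) = 7 - (j + L) = 7 - (L + j) = 7 + (-L - j) = 7 - L - j)
z(X, Q) = 687 (z(X, Q) = -2 + 689 = 687)
f = -10
o(D) = (-707 + D)*(37 + D) (o(D) = (37 + D)*(-707 + D) = (-707 + D)*(37 + D))
E(m) = -120 + 10*m (E(m) = (7 - m - 1*(-5))*(-10) = (7 - m + 5)*(-10) = (12 - m)*(-10) = -120 + 10*m)
(o(-748) + (-960650 - z(-476, 1268))) + E(-1147) = ((-26159 + (-748)**2 - 670*(-748)) + (-960650 - 1*687)) + (-120 + 10*(-1147)) = ((-26159 + 559504 + 501160) + (-960650 - 687)) + (-120 - 11470) = (1034505 - 961337) - 11590 = 73168 - 11590 = 61578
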